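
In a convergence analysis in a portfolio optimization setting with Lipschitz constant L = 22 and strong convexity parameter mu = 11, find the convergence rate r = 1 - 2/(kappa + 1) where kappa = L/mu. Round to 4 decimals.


Step 1: Compute the condition number.
kappa = L/mu = 22/11 = 2.0
Step 2: Compute the convergence rate.
r = 1 - 2/(kappa + 1) = 1 - 2*mu/(L + mu) = (L - mu)/(L + mu) = 11/33 = 0.3333


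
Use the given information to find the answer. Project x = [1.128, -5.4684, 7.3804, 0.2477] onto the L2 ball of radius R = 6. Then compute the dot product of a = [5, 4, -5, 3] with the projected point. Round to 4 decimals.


Step 1: Compute ||x|| (intermediates to 6 decimals).
||x|| = sqrt(1.128^2 + (-5.4684)^2 + 7.3804^2 + 0.2477^2) = 9.257831
Step 2: Project.
Since ||x|| > R, scale = R/||x|| = 6/9.257831 = 0.6481, proj(x) = scale * x
proj(x) = [0.731057, -3.54407, 4.783237, 0.160534]
Step 3: Dot product.
a^T * proj(x) = 5*0.731057 + 4*(-3.54407) - 5*4.783237 + 3*0.160534 = -33.9556


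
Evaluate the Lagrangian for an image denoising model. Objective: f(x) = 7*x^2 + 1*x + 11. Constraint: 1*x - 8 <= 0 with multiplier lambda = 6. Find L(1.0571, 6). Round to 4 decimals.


Step 1: Evaluate f(x).
f(1.0571) = 7*1.0571^2 + 1*1.0571 + 11 = 19.8793
Step 2: Evaluate g(x).
g(1.0571) = 1*1.0571 - 8 = -6.9429
Step 3: Compute Lagrangian.
L = 19.8793 + 6*-6.9429 = -21.7781


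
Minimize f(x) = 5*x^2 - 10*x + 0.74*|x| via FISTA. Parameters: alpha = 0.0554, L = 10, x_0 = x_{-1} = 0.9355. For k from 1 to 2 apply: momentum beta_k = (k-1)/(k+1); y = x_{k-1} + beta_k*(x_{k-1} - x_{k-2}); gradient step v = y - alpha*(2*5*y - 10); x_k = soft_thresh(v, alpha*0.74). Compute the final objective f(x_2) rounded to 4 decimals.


FISTA on f(x) = 5*x^2 - 10*x + 0.74*|x|
L = 10, alpha = 0.0554
Iteration 1: beta = 0.0, y = 0.9355 + 0.0*(0.9355 - 0.9355) = 0.9355
  grad(y) = -0.645, v = y - alpha*grad = 0.9712
  prox(v) = soft_thresh(0.9712, 0.041) = 0.9302
Iteration 2: beta = 0.3333, y = 0.9302 + 0.3333*(0.9302 - 0.9355) = 0.9285
  grad(y) = -0.7152, v = y - alpha*grad = 0.9681
  prox(v) = soft_thresh(0.9681, 0.041) = 0.9271
f(x_2) = 5*0.9271^2 - 10*0.9271 + 0.74*|0.9271| = -4.2874


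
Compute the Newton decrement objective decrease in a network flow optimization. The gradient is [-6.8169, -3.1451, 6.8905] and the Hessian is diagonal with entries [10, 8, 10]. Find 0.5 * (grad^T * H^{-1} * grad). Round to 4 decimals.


Step 1: H is diagonal, so H^(-1) * g = [-0.6817, -0.3931, 0.6891].
Step 2: g^T H^(-1) g = sum_i g_i^2 / H_ii
  = (-6.8169)^2/10 + (-3.1451)^2/8 + (6.8905)^2/10
  = 4.647 + 1.2365 + 4.7479 = 10.6314
Step 3: Objective decrease = 0.5 * g^T H^(-1) g = 5.3157


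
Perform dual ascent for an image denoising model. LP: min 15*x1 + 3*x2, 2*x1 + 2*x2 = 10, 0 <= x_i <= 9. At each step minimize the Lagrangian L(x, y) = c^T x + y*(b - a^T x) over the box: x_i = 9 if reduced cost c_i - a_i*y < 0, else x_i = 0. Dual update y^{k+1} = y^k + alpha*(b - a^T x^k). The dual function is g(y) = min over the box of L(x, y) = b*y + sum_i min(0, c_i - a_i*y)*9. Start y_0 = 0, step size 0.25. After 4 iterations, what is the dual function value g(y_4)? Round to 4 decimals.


Dual ascent for LP: min 15*x1 + 3*x2, 2*x1 + 2*x2 = 10, 0 <= x_i <= 9
Step 1: y^k = 0.0, reduced costs: (15.0, 3.0)
  x^k = (0.0, 0.0), subgradient = b - a^T x = 10.0
  y^{k+1} = 0.0 + 0.25*10.0 = 2.5
Step 2: y^k = 2.5, reduced costs: (10.0, -2.0)
  x^k = (0.0, 9.0), subgradient = b - a^T x = -8.0
  y^{k+1} = 2.5 + 0.25*-8.0 = 0.5
Step 3: y^k = 0.5, reduced costs: (14.0, 2.0)
  x^k = (0.0, 0.0), subgradient = b - a^T x = 10.0
  y^{k+1} = 0.5 + 0.25*10.0 = 3.0
Step 4: y^k = 3.0, reduced costs: (9.0, -3.0)
  x^k = (0.0, 9.0), subgradient = b - a^T x = -8.0
  y^{k+1} = 3.0 + 0.25*-8.0 = 1.0
Dual objective at y_4 = 1.0: reduced costs (13.0, 1.0), box minimizer x = (0.0, 0.0)
g(y_4) = b*y + (c1 - a1*y)*x1 + (c2 - a2*y)*x2 = 10*1.0 + 13.0*0.0 + 1.0*0.0 = 10.0 + 0.0 + 0.0 = 10.0


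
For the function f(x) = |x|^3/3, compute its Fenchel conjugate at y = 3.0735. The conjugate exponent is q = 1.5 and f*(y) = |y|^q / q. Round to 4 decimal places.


The conjugate exponent q satisfies 1/p + 1/q = 1.
p = 3, so q = 3/(3 - 1) = 1.5
|y|^q = 3.0735^1.5 = 5.3883
f*(3.0735) = 5.3883 / 1.5 = 3.5922


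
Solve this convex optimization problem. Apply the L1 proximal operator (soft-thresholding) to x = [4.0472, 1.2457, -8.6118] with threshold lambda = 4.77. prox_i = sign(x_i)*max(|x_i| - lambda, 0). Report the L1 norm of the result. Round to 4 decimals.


Soft-thresholding with lambda = 4.77:
prox(4.0472) = sign(4.0472)*max(|4.0472| - 4.77, 0) = 0.0
prox(1.2457) = sign(1.2457)*max(|1.2457| - 4.77, 0) = 0.0
prox(-8.6118) = sign(-8.6118)*max(|-8.6118| - 4.77, 0) = -3.8418
prox(x) = [0.0, 0.0, -3.8418]
||prox(x)||_1 = 0.0 + 0.0 + 3.8418 = 3.8418


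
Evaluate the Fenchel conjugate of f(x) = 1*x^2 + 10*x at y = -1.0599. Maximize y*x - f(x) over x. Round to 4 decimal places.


f*(y) = sup_x {y*x - a*x^2 - b*x} = sup_x {(y-b)*x - a*x^2}
FOC: (y - b) - 2a*x = 0 => x* = (y - b)/(2a)
x* = (-1.0599 - 10)/(2*1) = -5.53
f*(-1.0599) = (y-b)^2/(4a) = (-1.0599 - 10)^2/(4*1)
= 122.3214/4 = 30.5803


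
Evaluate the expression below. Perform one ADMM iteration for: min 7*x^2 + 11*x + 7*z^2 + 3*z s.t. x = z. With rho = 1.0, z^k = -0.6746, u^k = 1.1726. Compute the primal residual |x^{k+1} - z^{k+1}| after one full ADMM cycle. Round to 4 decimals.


ADMM iteration with rho = 1.0, z^k = -0.6746, u^k = 1.1726
Step 1: x-update.
Minimize 7*x^2 + 11*x + (1.0/2)*(x + 0.6746 + 1.1726)^2
FOC: (2*7 + 1.0)*x = -11 + 1.0*(-0.6746 - 1.1726)
x^{k+1} = -0.8565
Step 2: z-update.
Minimize 7*z^2 + 3*z + (1.0/2)*(-0.8565 - z + 1.1726)^2
FOC: (2*7 + 1.0)*z = -3 + 1.0*(-0.8565 + 1.1726)
z^{k+1} = -0.1789
Step 3: u-update.
u^{k+1} = 1.1726 - 0.8565 + 0.1789 = 0.495
Step 4: Primal residual = |-0.8565 + 0.1789| = 0.6776


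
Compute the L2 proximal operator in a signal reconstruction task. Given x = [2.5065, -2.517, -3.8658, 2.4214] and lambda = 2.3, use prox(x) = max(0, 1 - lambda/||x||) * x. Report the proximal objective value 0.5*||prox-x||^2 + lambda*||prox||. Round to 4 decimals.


Step 1: Compute ||x||.
||x|| = 5.7815
Step 2: Compute scaling factor.
scale = max(0, 1 - 2.3/5.7815) = 0.6022
Step 3: prox(x) = [1.5094, -1.5157, -2.3279, 1.4581]
||prox(x)|| = 3.4815
Step 4: Proximal objective.
0.5*||prox-x||^2 = 2.645
lambda*||prox|| = 8.0075
Total = 10.6524


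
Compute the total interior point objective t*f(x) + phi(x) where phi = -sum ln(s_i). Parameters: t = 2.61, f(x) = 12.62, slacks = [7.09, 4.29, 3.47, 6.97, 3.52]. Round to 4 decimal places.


Step 1: Compute log-barrier.
ln values: [1.9587, 1.4563, 1.2442, 1.9416, 1.2585]
phi = -(1.9587 + 1.4563 + 1.2442 + 1.9416 + 1.2585) = -7.8592
Step 2: Compute augmented objective.
t*f(x) = 2.61*12.62 = 32.9382
Total = 32.9382 - 7.8592 = 25.079


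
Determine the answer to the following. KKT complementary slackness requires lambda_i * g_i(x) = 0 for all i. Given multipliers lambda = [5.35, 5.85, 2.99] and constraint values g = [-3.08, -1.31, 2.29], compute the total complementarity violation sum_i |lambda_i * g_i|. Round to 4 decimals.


KKT complementary slackness check:
lambda_1 * g_1 = 5.35 * -3.08 = -16.478
lambda_2 * g_2 = 5.85 * -1.31 = -7.6635
lambda_3 * g_3 = 2.99 * 2.29 = 6.8471
Total violation = 16.478 + 7.6635 + 6.8471 = 30.9886


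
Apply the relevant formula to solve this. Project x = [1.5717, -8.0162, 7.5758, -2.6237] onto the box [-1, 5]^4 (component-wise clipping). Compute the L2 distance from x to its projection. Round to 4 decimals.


Project each component onto [-1, 5].
clip(1.5717) = 1.5717, clip(-8.0162) = -1.0, clip(7.5758) = 5.0, clip(-2.6237) = -1.0
Projection = [1.5717, -1.0, 5.0, -1.0]
Squared diffs: [0.0, 49.2271, 6.6347, 2.6364]
Distance = sqrt(58.4982) = 7.6484


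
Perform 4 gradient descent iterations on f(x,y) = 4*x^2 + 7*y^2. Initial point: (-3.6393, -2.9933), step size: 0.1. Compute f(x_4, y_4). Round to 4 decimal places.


Gradient descent on f(x,y) = 4*x^2 + 7*y^2.
Starting point: (-3.6393, -2.9933), alpha = 0.1
Step 1: grad_x = 2*4*-3.6393 = -29.1144, grad_y = 2*7*-2.9933 = -41.9062
  x_1 = -3.6393 - 0.1*-29.1144 = -0.7279
  y_1 = -2.9933 - 0.1*-41.9062 = 1.1973
Step 2: grad_x = 2*4*-0.7279 = -5.8229, grad_y = 2*7*1.1973 = 16.7625
  x_2 = -0.7279 - 0.1*-5.8229 = -0.1456
  y_2 = 1.1973 - 0.1*16.7625 = -0.4789
Step 3: grad_x = 2*4*-0.1456 = -1.1646, grad_y = 2*7*-0.4789 = -6.705
  x_3 = -0.1456 - 0.1*-1.1646 = -0.0291
  y_3 = -0.4789 - 0.1*-6.705 = 0.1916
Step 4: grad_x = 2*4*-0.0291 = -0.2329, grad_y = 2*7*0.1916 = 2.682
  x_4 = -0.0291 - 0.1*-0.2329 = -0.0058
  y_4 = 0.1916 - 0.1*2.682 = -0.0766
f(-0.0058, -0.0766) = 4*(-0.0058)^2 + 7*(-0.0766)^2 = 0.0412


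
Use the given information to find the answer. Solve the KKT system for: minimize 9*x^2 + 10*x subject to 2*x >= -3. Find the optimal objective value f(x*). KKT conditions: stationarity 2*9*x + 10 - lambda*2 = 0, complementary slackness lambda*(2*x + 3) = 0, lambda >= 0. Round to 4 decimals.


Step 1: Try lambda = 0 (constraint inactive).
Stationarity: 2*9*x + 10 = 0
x* = -10/(2*9) = -5/9 = -0.5556 (rounded; the exact value -5/9 is used below)
Check constraint: 2*-0.5556 = -1.1112 >= -3 -- satisfied.
Step 2: Compute optimal value.
f(x*) = 9*(-5/9)^2 + 10*(-5/9) = -2.7778


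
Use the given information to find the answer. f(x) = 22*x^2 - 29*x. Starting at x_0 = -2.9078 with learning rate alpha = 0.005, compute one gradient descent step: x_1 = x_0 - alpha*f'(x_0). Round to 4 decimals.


We compute the gradient at x_0 and apply the update.
f'(x) = 44*x - 29
f'(-2.9078) = 44*-2.9078 - 29 = -156.9432
x_1 = -2.9078 - 0.005*-156.9432 = -2.1231


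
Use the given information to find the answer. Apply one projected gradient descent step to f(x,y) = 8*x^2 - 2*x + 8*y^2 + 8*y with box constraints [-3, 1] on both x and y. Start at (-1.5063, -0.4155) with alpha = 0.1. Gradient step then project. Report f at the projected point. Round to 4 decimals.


Step 1: Compute gradient at (-1.5063, -0.4155).
grad_x = 2*8*-1.5063 - 2 = -26.1008
grad_y = 2*8*-0.4155 + 8 = 1.352
Step 2: Gradient step.
x_raw = -1.5063 - 0.1*-26.1008 = 1.1038
y_raw = -0.4155 - 0.1*1.352 = -0.5507
Step 3: Project onto [-3, 1].
x_proj = clip(1.1038) = 1.0
y_proj = clip(-0.5507) = -0.5507
Step 4: Evaluate f.
f(1.0, -0.5507) = 4.0206


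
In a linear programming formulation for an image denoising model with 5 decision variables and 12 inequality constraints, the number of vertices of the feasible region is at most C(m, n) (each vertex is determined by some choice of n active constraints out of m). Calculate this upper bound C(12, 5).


Each vertex corresponds to some choice of n active constraints out of m, so the number of vertices is at most C(m, n) = m! / (n!(m-n)!).
m = 12, n = 5
Numerator: 12 * 11 * 10 * 9 * 8
Denominator: 5! = 120
C(12, 5) = 792


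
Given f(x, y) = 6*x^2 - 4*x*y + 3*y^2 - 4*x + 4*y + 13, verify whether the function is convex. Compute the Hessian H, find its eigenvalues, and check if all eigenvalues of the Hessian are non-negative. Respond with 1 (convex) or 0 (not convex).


The Hessian of f(x,y) = 6*x^2 - 4*x*y + 3*y^2 - 4*x + 4*y + 13 is:
H = [[12, -4], [-4, 6]]
Trace = 12 + 6 = 18
Determinant = 12*6 - (-4)^2 = 56
Discriminant = (18)^2 - 4*56 = 100.0
Eigenvalues: lambda_1 = 4.0, lambda_2 = 14.0
The function is convex.

1


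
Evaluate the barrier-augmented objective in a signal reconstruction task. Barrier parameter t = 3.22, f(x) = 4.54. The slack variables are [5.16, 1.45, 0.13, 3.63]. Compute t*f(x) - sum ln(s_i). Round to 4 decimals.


Step 1: Compute log-barrier.
ln values: [1.6409, 0.3716, -2.0402, 1.2892]
phi = -(1.6409 + 0.3716 - 2.0402 + 1.2892) = -1.2615
Step 2: Compute augmented objective.
t*f(x) = 3.22*4.54 = 14.6188
Total = 14.6188 - 1.2615 = 13.3573


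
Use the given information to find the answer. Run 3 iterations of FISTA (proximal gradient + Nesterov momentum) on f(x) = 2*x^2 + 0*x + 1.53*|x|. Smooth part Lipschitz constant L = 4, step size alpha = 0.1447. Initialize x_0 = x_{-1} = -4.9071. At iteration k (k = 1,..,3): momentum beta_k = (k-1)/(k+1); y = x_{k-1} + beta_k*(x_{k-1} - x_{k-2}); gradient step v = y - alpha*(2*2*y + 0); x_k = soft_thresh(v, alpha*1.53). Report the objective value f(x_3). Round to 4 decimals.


FISTA on f(x) = 2*x^2 + 0*x + 1.53*|x|
L = 4, alpha = 0.1447
Iteration 1: beta = 0.0, y = -4.9071 + 0.0*(-4.9071 + 4.9071) = -4.9071
  grad(y) = -19.6284, v = y - alpha*grad = -2.0669
  prox(v) = soft_thresh(-2.0669, 0.2214) = -1.8455
Iteration 2: beta = 0.3333, y = -1.8455 + 0.3333*(-1.8455 + 4.9071) = -0.8249
  grad(y) = -3.2998, v = y - alpha*grad = -0.3475
  prox(v) = soft_thresh(-0.3475, 0.2214) = -0.1261
Iteration 3: beta = 0.5, y = -0.1261 + 0.5*(-0.1261 + 1.8455) = 0.7336
  grad(y) = 2.9345, v = y - alpha*grad = 0.309
  prox(v) = soft_thresh(0.309, 0.2214) = 0.0876
f(x_3) = 2*0.0876^2 + 0*0.0876 + 1.53*|0.0876| = 0.1494


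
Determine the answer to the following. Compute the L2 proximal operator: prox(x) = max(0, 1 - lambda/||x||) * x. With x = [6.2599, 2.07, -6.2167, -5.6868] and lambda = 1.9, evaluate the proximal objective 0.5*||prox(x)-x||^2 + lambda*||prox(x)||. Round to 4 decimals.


Step 1: Compute ||x||.
||x|| = 10.6985
Step 2: Compute scaling factor.
scale = max(0, 1 - 1.9/10.6985) = 0.8224
Step 3: prox(x) = [5.1482, 1.7024, -5.1126, -4.6769]
||prox(x)|| = 8.7985
Step 4: Proximal objective.
0.5*||prox-x||^2 = 1.805
lambda*||prox|| = 16.7172
Total = 18.5222


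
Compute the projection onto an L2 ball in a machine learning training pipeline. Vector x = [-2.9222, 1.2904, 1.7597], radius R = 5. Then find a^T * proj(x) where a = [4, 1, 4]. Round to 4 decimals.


Step 1: Compute ||x|| (intermediates to 6 decimals).
||x|| = sqrt((-2.9222)^2 + 1.2904^2 + 1.7597^2) = 3.647044
Step 2: Project.
Since ||x|| <= R, proj = x (no scaling needed).
proj(x) = [-2.9222, 1.2904, 1.7597]
Step 3: Dot product.
a^T * proj(x) = 4*(-2.9222) + 1*1.2904 + 4*1.7597 = -3.3596


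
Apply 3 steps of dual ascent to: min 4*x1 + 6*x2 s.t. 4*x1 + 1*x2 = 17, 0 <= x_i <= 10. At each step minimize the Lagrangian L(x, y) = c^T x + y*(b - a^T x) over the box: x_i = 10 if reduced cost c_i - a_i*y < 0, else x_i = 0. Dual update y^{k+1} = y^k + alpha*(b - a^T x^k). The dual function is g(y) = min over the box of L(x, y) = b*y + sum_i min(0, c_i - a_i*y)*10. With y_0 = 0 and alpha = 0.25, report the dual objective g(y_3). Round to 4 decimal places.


Dual ascent for LP: min 4*x1 + 6*x2, 4*x1 + 1*x2 = 17, 0 <= x_i <= 10
Step 1: y^k = 0.0, reduced costs: (4.0, 6.0)
  x^k = (0.0, 0.0), subgradient = b - a^T x = 17.0
  y^{k+1} = 0.0 + 0.25*17.0 = 4.25
Step 2: y^k = 4.25, reduced costs: (-13.0, 1.75)
  x^k = (10.0, 0.0), subgradient = b - a^T x = -23.0
  y^{k+1} = 4.25 + 0.25*-23.0 = -1.5
Step 3: y^k = -1.5, reduced costs: (10.0, 7.5)
  x^k = (0.0, 0.0), subgradient = b - a^T x = 17.0
  y^{k+1} = -1.5 + 0.25*17.0 = 2.75
Dual objective at y_3 = 2.75: reduced costs (-7.0, 3.25), box minimizer x = (10.0, 0.0)
g(y_3) = b*y + (c1 - a1*y)*x1 + (c2 - a2*y)*x2 = 17*2.75 + (-7.0)*10.0 + 3.25*0.0 = 46.75 - 70.0 + 0.0 = -23.25


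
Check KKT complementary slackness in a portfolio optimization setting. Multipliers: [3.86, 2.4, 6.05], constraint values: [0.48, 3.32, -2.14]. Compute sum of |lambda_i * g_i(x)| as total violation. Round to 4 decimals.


KKT complementary slackness check:
lambda_1 * g_1 = 3.86 * 0.48 = 1.8528
lambda_2 * g_2 = 2.4 * 3.32 = 7.968
lambda_3 * g_3 = 6.05 * -2.14 = -12.947
Total violation = 1.8528 + 7.968 + 12.947 = 22.7678


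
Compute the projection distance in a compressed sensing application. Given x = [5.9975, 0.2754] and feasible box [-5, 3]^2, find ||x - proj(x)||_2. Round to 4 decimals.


Project each component onto [-5, 3].
clip(5.9975) = 3.0, clip(0.2754) = 0.2754
Projection = [3.0, 0.2754]
Squared diffs: [8.985, 0.0]
Distance = sqrt(8.985) = 2.9975


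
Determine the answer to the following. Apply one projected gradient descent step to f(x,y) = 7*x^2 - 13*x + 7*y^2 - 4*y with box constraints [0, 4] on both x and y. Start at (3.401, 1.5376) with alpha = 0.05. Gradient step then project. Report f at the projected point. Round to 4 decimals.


Step 1: Compute gradient at (3.401, 1.5376).
grad_x = 2*7*3.401 - 13 = 34.614
grad_y = 2*7*1.5376 - 4 = 17.5264
Step 2: Gradient step.
x_raw = 3.401 - 0.05*34.614 = 1.6703
y_raw = 1.5376 - 0.05*17.5264 = 0.6613
Step 3: Project onto [0, 4].
x_proj = clip(1.6703) = 1.6703
y_proj = clip(0.6613) = 0.6613
Step 4: Evaluate f.
f(1.6703, 0.6613) = -1.7687


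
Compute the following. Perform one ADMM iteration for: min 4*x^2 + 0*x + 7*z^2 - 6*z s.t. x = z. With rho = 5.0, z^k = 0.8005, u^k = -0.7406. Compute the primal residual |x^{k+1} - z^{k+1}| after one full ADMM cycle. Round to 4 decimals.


ADMM iteration with rho = 5.0, z^k = 0.8005, u^k = -0.7406
Step 1: x-update.
Minimize 4*x^2 + 0*x + (5.0/2)*(x - 0.8005 - 0.7406)^2
FOC: (2*4 + 5.0)*x = 0 + 5.0*(0.8005 + 0.7406)
x^{k+1} = 0.5927
Step 2: z-update.
Minimize 7*z^2 - 6*z + (5.0/2)*(0.5927 - z - 0.7406)^2
FOC: (2*7 + 5.0)*z = 6 + 5.0*(0.5927 - 0.7406)
z^{k+1} = 0.2769
Step 3: u-update.
u^{k+1} = -0.7406 + 0.5927 - 0.2769 = -0.4247
Step 4: Primal residual = |0.5927 - 0.2769| = 0.3159


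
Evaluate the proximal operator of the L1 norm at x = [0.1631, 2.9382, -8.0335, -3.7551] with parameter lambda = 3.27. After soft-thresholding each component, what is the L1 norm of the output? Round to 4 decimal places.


Soft-thresholding with lambda = 3.27:
prox(0.1631) = sign(0.1631)*max(|0.1631| - 3.27, 0) = 0.0
prox(2.9382) = sign(2.9382)*max(|2.9382| - 3.27, 0) = 0.0
prox(-8.0335) = sign(-8.0335)*max(|-8.0335| - 3.27, 0) = -4.7635
prox(-3.7551) = sign(-3.7551)*max(|-3.7551| - 3.27, 0) = -0.4851
prox(x) = [0.0, 0.0, -4.7635, -0.4851]
||prox(x)||_1 = 0.0 + 0.0 + 4.7635 + 0.4851 = 5.2486


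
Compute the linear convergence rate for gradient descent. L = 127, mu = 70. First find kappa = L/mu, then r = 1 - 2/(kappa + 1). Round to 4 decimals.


Step 1: Compute the condition number.
kappa = L/mu = 127/70 = 1.8143
Step 2: Compute the convergence rate.
r = 1 - 2/(kappa + 1) = 1 - 2*mu/(L + mu) = (L - mu)/(L + mu) = 57/197 = 0.2893


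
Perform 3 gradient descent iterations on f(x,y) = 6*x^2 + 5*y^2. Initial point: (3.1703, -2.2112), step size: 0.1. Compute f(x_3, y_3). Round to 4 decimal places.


Gradient descent on f(x,y) = 6*x^2 + 5*y^2.
Starting point: (3.1703, -2.2112), alpha = 0.1
Step 1: grad_x = 2*6*3.1703 = 38.0436, grad_y = 2*5*-2.2112 = -22.112
  x_1 = 3.1703 - 0.1*38.0436 = -0.6341
  y_1 = -2.2112 - 0.1*-22.112 = 0.0
Step 2: grad_x = 2*6*-0.6341 = -7.6087, grad_y = 2*5*0.0 = 0.0
  x_2 = -0.6341 - 0.1*-7.6087 = 0.1268
  y_2 = 0.0 - 0.1*0.0 = 0.0
Step 3: grad_x = 2*6*0.1268 = 1.5217, grad_y = 2*5*0.0 = 0.0
  x_3 = 0.1268 - 0.1*1.5217 = -0.0254
  y_3 = 0.0 - 0.1*0.0 = 0.0
f(-0.0254, 0.0) = 6*(-0.0254)^2 + 5*0.0^2 = 0.0039


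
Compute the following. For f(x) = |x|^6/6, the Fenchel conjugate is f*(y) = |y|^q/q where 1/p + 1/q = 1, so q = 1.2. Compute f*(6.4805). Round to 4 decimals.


The conjugate exponent q satisfies 1/p + 1/q = 1.
p = 6, so q = 6/(6 - 1) = 1.2
|y|^q = 6.4805^1.2 = 9.4174
f*(6.4805) = 9.4174 / 1.2 = 7.8478


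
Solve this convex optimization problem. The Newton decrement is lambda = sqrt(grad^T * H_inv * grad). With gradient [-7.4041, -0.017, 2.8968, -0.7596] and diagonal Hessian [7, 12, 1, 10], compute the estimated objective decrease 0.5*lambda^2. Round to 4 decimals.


Step 1: H is diagonal, so H^(-1) * g = [-1.0577, -0.0014, 2.8968, -0.076].
Step 2: g^T H^(-1) g = sum_i g_i^2 / H_ii
  = (-7.4041)^2/7 + (-0.017)^2/12 + (2.8968)^2/1 + (-0.7596)^2/10
  = 7.8315 + 0.0 + 8.3915 + 0.0577 = 16.2807
Step 3: Objective decrease = 0.5 * g^T H^(-1) g = 8.1404


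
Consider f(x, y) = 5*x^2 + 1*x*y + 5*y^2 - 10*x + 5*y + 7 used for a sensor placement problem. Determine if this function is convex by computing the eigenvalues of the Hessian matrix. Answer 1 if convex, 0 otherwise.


The Hessian of f(x,y) = 5*x^2 + 1*x*y + 5*y^2 - 10*x + 5*y + 7 is:
H = [[10, 1], [1, 10]]
Trace = 10 + 10 = 20
Determinant = 10*10 - (1)^2 = 99
Discriminant = (20)^2 - 4*99 = 4.0
Eigenvalues: lambda_1 = 9.0, lambda_2 = 11.0
The function is convex.

1


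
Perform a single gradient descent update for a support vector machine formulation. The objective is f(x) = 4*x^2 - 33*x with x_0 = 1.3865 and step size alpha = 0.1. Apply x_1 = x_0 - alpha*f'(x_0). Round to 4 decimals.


We compute the gradient at x_0 and apply the update.
f'(x) = 8*x - 33
f'(1.3865) = 8*1.3865 - 33 = -21.908
x_1 = 1.3865 - 0.1*-21.908 = 3.5773


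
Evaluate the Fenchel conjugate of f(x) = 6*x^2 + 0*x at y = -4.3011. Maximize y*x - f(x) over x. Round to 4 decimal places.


f*(y) = sup_x {y*x - a*x^2 - b*x} = sup_x {(y-b)*x - a*x^2}
FOC: (y - b) - 2a*x = 0 => x* = (y - b)/(2a)
x* = (-4.3011 - 0)/(2*6) = -0.3584
f*(-4.3011) = (y-b)^2/(4a) = (-4.3011 - 0)^2/(4*6)
= 18.4995/24 = 0.7708


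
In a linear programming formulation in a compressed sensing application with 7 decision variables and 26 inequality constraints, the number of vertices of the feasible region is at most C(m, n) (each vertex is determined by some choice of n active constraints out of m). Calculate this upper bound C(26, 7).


Each vertex corresponds to some choice of n active constraints out of m, so the number of vertices is at most C(m, n) = m! / (n!(m-n)!).
m = 26, n = 7
Numerator: 26 * 25 * 24 * 23 * 22 * 21 * 20
Denominator: 7! = 5040
C(26, 7) = 657800


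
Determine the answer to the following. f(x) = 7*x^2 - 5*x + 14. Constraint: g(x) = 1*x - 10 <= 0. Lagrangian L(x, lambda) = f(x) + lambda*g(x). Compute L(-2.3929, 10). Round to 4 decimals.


Step 1: Evaluate f(x).
f(-2.3929) = 7*(-2.3929)^2 - 5*(-2.3929) + 14 = 66.0463
Step 2: Evaluate g(x).
g(-2.3929) = 1*-2.3929 - 10 = -12.3929
Step 3: Compute Lagrangian.
L = 66.0463 + 10*-12.3929 = -57.8827


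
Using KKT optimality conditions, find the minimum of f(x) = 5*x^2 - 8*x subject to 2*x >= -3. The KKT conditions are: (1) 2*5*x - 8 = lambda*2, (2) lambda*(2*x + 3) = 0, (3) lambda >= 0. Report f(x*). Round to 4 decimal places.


Step 1: Try lambda = 0 (constraint inactive).
Stationarity: 2*5*x - 8 = 0
x* = 8/(2*5) = 0.8
Check constraint: 2*0.8 = 1.6 >= -3 -- satisfied.
Step 2: Compute optimal value.
f(x*) = 5*0.8^2 - 8*0.8 = -3.2


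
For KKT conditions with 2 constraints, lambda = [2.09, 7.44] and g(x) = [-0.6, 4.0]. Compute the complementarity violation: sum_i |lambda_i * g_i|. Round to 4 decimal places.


KKT complementary slackness check:
lambda_1 * g_1 = 2.09 * -0.6 = -1.254
lambda_2 * g_2 = 7.44 * 4.0 = 29.76
Total violation = 1.254 + 29.76 = 31.014


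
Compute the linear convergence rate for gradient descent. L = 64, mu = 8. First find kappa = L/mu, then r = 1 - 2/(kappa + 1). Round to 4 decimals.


Step 1: Compute the condition number.
kappa = L/mu = 64/8 = 8.0
Step 2: Compute the convergence rate.
r = 1 - 2/(kappa + 1) = 1 - 2*mu/(L + mu) = (L - mu)/(L + mu) = 56/72 = 0.7778


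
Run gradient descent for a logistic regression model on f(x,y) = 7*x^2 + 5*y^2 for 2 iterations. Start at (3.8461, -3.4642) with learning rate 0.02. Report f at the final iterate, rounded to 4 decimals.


Gradient descent on f(x,y) = 7*x^2 + 5*y^2.
Starting point: (3.8461, -3.4642), alpha = 0.02
Step 1: grad_x = 2*7*3.8461 = 53.8454, grad_y = 2*5*-3.4642 = -34.642
  x_1 = 3.8461 - 0.02*53.8454 = 2.7692
  y_1 = -3.4642 - 0.02*-34.642 = -2.7714
Step 2: grad_x = 2*7*2.7692 = 38.7687, grad_y = 2*5*-2.7714 = -27.7136
  x_2 = 2.7692 - 0.02*38.7687 = 1.9938
  y_2 = -2.7714 - 0.02*-27.7136 = -2.2171
f(1.9938, -2.2171) = 7*1.9938^2 + 5*(-2.2171)^2 = 52.4046


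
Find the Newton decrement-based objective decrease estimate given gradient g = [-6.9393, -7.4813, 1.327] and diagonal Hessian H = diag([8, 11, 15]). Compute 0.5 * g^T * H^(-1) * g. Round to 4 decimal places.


Step 1: H is diagonal, so H^(-1) * g = [-0.8674, -0.6801, 0.0885].
Step 2: g^T H^(-1) g = sum_i g_i^2 / H_ii
  = (-6.9393)^2/8 + (-7.4813)^2/11 + (1.327)^2/15
  = 6.0192 + 5.0882 + 0.1174 = 11.2248
Step 3: Objective decrease = 0.5 * g^T H^(-1) g = 5.6124


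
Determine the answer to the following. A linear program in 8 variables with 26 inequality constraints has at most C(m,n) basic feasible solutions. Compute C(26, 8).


Each vertex corresponds to some choice of n active constraints out of m, so the number of vertices is at most C(m, n) = m! / (n!(m-n)!).
m = 26, n = 8
Numerator: 26 * 25 * 24 * 23 * 22 * 21 * 20 * 19
Denominator: 8! = 40320
C(26, 8) = 1562275


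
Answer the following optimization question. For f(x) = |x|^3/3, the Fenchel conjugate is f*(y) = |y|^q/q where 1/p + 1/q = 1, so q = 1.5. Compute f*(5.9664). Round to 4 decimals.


The conjugate exponent q satisfies 1/p + 1/q = 1.
p = 3, so q = 3/(3 - 1) = 1.5
|y|^q = 5.9664^1.5 = 14.5737
f*(5.9664) = 14.5737 / 1.5 = 9.7158


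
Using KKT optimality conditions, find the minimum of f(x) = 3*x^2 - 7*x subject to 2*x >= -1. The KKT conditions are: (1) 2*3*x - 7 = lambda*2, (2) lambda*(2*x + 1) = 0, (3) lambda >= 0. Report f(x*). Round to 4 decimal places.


Step 1: Try lambda = 0 (constraint inactive).
Stationarity: 2*3*x - 7 = 0
x* = 7/(2*3) = 7/6 = 1.1667 (rounded; the exact value 7/6 is used below)
Check constraint: 2*1.1667 = 2.3334 >= -1 -- satisfied.
Step 2: Compute optimal value.
f(x*) = 3*(7/6)^2 - 7*(7/6) = -4.0833


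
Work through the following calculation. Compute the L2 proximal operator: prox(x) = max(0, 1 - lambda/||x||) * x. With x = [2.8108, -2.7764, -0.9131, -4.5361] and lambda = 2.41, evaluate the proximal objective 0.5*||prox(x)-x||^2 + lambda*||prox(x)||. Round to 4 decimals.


Step 1: Compute ||x||.
||x|| = 6.0843
Step 2: Compute scaling factor.
scale = max(0, 1 - 2.41/6.0843) = 0.6039
Step 3: prox(x) = [1.6974, -1.6767, -0.5514, -2.7394]
||prox(x)|| = 3.6743
Step 4: Proximal objective.
0.5*||prox-x||^2 = 2.9041
lambda*||prox|| = 8.8551
Total = 11.7592


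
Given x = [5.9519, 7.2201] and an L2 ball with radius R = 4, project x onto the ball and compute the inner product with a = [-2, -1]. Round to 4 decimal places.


Step 1: Compute ||x|| (intermediates to 6 decimals).
||x|| = sqrt(5.9519^2 + 7.2201^2) = 9.357081
Step 2: Project.
Since ||x|| > R, scale = R/||x|| = 4/9.357081 = 0.427484, proj(x) = scale * x
proj(x) = [2.544342, 3.086477]
Step 3: Dot product.
a^T * proj(x) = -2*2.544342 - 1*3.086477 = -8.1752


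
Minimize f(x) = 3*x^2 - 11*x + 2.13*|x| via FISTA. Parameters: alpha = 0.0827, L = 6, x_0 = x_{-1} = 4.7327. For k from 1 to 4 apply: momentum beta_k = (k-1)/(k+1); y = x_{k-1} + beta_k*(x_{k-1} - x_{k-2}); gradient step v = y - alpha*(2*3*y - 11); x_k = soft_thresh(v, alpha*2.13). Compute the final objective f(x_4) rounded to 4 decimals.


FISTA on f(x) = 3*x^2 - 11*x + 2.13*|x|
L = 6, alpha = 0.0827
Iteration 1: beta = 0.0, y = 4.7327 + 0.0*(4.7327 - 4.7327) = 4.7327
  grad(y) = 17.3962, v = y - alpha*grad = 3.294
  prox(v) = soft_thresh(3.294, 0.1762) = 3.1179
Iteration 2: beta = 0.3333, y = 3.1179 + 0.3333*(3.1179 - 4.7327) = 2.5796
  grad(y) = 4.4777, v = y - alpha*grad = 2.2093
  prox(v) = soft_thresh(2.2093, 0.1762) = 2.0332
Iteration 3: beta = 0.5, y = 2.0332 + 0.5*(2.0332 - 3.1179) = 1.4908
  grad(y) = -2.0552, v = y - alpha*grad = 1.6608
  prox(v) = soft_thresh(1.6608, 0.1762) = 1.4846
Iteration 4: beta = 0.6, y = 1.4846 + 0.6*(1.4846 - 2.0332) = 1.1555
  grad(y) = -4.0671, v = y - alpha*grad = 1.4918
  prox(v) = soft_thresh(1.4918, 0.1762) = 1.3157
f(x_4) = 3*1.3157^2 - 11*1.3157 + 2.13*|1.3157| = -6.477


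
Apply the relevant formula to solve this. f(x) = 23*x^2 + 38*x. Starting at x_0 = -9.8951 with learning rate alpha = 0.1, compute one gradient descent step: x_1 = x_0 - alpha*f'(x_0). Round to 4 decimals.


We compute the gradient at x_0 and apply the update.
f'(x) = 46*x + 38
f'(-9.8951) = 46*-9.8951 + 38 = -417.1746
x_1 = -9.8951 - 0.1*-417.1746 = 31.8224


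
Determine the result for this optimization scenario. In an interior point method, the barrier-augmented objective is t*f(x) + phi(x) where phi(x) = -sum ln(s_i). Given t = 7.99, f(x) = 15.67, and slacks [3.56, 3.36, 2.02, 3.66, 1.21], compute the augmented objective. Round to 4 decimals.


Step 1: Compute log-barrier.
ln values: [1.2698, 1.2119, 0.7031, 1.2975, 0.1906]
phi = -(1.2698 + 1.2119 + 0.7031 + 1.2975 + 0.1906) = -4.6729
Step 2: Compute augmented objective.
t*f(x) = 7.99*15.67 = 125.2033
Total = 125.2033 - 4.6729 = 120.5304


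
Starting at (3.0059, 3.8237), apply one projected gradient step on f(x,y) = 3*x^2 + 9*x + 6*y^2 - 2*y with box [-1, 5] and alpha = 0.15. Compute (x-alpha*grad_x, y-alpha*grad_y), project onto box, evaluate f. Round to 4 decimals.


Step 1: Compute gradient at (3.0059, 3.8237).
grad_x = 2*3*3.0059 + 9 = 27.0354
grad_y = 2*6*3.8237 - 2 = 43.8844
Step 2: Gradient step.
x_raw = 3.0059 - 0.15*27.0354 = -1.0494
y_raw = 3.8237 - 0.15*43.8844 = -2.759
Step 3: Project onto [-1, 5].
x_proj = clip(-1.0494) = -1.0
y_proj = clip(-2.759) = -1.0
Step 4: Evaluate f.
f(-1.0, -1.0) = 2.0


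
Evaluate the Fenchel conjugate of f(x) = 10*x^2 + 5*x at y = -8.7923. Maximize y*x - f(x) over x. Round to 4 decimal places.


f*(y) = sup_x {y*x - a*x^2 - b*x} = sup_x {(y-b)*x - a*x^2}
FOC: (y - b) - 2a*x = 0 => x* = (y - b)/(2a)
x* = (-8.7923 - 5)/(2*10) = -0.6896
f*(-8.7923) = (y-b)^2/(4a) = (-8.7923 - 5)^2/(4*10)
= 190.2275/40 = 4.7557


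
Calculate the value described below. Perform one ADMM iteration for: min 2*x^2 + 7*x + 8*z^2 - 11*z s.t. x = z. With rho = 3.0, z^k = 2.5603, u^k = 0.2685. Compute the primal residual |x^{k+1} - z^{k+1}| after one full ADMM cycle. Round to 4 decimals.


ADMM iteration with rho = 3.0, z^k = 2.5603, u^k = 0.2685
Step 1: x-update.
Minimize 2*x^2 + 7*x + (3.0/2)*(x - 2.5603 + 0.2685)^2
FOC: (2*2 + 3.0)*x = -7 + 3.0*(2.5603 - 0.2685)
x^{k+1} = -0.0178
Step 2: z-update.
Minimize 8*z^2 - 11*z + (3.0/2)*(-0.0178 - z + 0.2685)^2
FOC: (2*8 + 3.0)*z = 11 + 3.0*(-0.0178 + 0.2685)
z^{k+1} = 0.6185
Step 3: u-update.
u^{k+1} = 0.2685 - 0.0178 - 0.6185 = -0.3678
Step 4: Primal residual = |-0.0178 - 0.6185| = 0.6363


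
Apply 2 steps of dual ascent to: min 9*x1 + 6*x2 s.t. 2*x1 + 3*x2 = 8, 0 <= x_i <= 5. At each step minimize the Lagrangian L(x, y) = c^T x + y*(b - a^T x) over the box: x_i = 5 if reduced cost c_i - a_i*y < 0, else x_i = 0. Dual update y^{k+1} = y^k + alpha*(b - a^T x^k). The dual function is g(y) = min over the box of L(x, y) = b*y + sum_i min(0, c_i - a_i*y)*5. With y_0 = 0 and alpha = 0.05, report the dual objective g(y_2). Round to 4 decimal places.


Dual ascent for LP: min 9*x1 + 6*x2, 2*x1 + 3*x2 = 8, 0 <= x_i <= 5
Step 1: y^k = 0.0, reduced costs: (9.0, 6.0)
  x^k = (0.0, 0.0), subgradient = b - a^T x = 8.0
  y^{k+1} = 0.0 + 0.05*8.0 = 0.4
Step 2: y^k = 0.4, reduced costs: (8.2, 4.8)
  x^k = (0.0, 0.0), subgradient = b - a^T x = 8.0
  y^{k+1} = 0.4 + 0.05*8.0 = 0.8
Dual objective at y_2 = 0.8: reduced costs (7.4, 3.6), box minimizer x = (0.0, 0.0)
g(y_2) = b*y + (c1 - a1*y)*x1 + (c2 - a2*y)*x2 = 8*0.8 + 7.4*0.0 + 3.6*0.0 = 6.4 + 0.0 + 0.0 = 6.4


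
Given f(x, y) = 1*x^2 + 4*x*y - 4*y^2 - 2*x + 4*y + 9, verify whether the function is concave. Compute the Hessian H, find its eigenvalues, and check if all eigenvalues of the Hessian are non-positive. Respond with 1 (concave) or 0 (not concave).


The Hessian of f(x,y) = 1*x^2 + 4*x*y - 4*y^2 - 2*x + 4*y + 9 is:
H = [[2, 4], [4, -8]]
Trace = 2 - 8 = -6
Determinant = 2*-8 - (4)^2 = -32
Discriminant = (-6)^2 - 4*-32 = 164.0
Eigenvalues: lambda_1 = -9.4031, lambda_2 = 3.4031
The function is not concave.

0


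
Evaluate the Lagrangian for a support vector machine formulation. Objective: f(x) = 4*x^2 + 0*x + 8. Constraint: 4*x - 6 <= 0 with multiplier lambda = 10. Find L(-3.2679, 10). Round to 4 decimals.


Step 1: Evaluate f(x).
f(-3.2679) = 4*(-3.2679)^2 + 0*(-3.2679) + 8 = 50.7167
Step 2: Evaluate g(x).
g(-3.2679) = 4*-3.2679 - 6 = -19.0716
Step 3: Compute Lagrangian.
L = 50.7167 + 10*-19.0716 = -139.9993


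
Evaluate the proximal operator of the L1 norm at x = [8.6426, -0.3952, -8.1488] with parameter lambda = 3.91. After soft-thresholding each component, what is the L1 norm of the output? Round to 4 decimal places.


Soft-thresholding with lambda = 3.91:
prox(8.6426) = sign(8.6426)*max(|8.6426| - 3.91, 0) = 4.7326
prox(-0.3952) = sign(-0.3952)*max(|-0.3952| - 3.91, 0) = 0.0
prox(-8.1488) = sign(-8.1488)*max(|-8.1488| - 3.91, 0) = -4.2388
prox(x) = [4.7326, 0.0, -4.2388]
||prox(x)||_1 = 4.7326 + 0.0 + 4.2388 = 8.9714


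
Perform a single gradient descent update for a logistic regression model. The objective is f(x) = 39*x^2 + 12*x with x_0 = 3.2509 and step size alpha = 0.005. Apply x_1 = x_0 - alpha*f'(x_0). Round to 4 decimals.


We compute the gradient at x_0 and apply the update.
f'(x) = 78*x + 12
f'(3.2509) = 78*3.2509 + 12 = 265.5702
x_1 = 3.2509 - 0.005*265.5702 = 1.923


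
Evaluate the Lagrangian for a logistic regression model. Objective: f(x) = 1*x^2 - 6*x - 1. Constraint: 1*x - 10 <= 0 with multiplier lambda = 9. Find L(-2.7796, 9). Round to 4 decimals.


Step 1: Evaluate f(x).
f(-2.7796) = 1*(-2.7796)^2 - 6*(-2.7796) - 1 = 23.4038
Step 2: Evaluate g(x).
g(-2.7796) = 1*-2.7796 - 10 = -12.7796
Step 3: Compute Lagrangian.
L = 23.4038 + 9*-12.7796 = -91.6126


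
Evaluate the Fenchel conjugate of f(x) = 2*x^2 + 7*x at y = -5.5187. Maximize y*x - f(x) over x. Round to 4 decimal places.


f*(y) = sup_x {y*x - a*x^2 - b*x} = sup_x {(y-b)*x - a*x^2}
FOC: (y - b) - 2a*x = 0 => x* = (y - b)/(2a)
x* = (-5.5187 - 7)/(2*2) = -3.1297
f*(-5.5187) = (y-b)^2/(4a) = (-5.5187 - 7)^2/(4*2)
= 156.7178/8 = 19.5897


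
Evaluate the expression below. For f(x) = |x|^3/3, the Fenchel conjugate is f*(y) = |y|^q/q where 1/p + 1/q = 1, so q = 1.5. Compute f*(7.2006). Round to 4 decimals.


The conjugate exponent q satisfies 1/p + 1/q = 1.
p = 3, so q = 3/(3 - 1) = 1.5
|y|^q = 7.2006^1.5 = 19.322
f*(7.2006) = 19.322 / 1.5 = 12.8814


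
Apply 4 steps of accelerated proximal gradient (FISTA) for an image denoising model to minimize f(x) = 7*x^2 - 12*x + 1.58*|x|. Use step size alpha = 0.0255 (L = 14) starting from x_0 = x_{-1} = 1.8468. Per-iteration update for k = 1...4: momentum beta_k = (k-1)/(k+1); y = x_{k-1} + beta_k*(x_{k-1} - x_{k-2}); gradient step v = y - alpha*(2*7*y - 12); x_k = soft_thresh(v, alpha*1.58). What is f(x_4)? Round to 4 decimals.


FISTA on f(x) = 7*x^2 - 12*x + 1.58*|x|
L = 14, alpha = 0.0255
Iteration 1: beta = 0.0, y = 1.8468 + 0.0*(1.8468 - 1.8468) = 1.8468
  grad(y) = 13.8552, v = y - alpha*grad = 1.4935
  prox(v) = soft_thresh(1.4935, 0.0403) = 1.4532
Iteration 2: beta = 0.3333, y = 1.4532 + 0.3333*(1.4532 - 1.8468) = 1.322
  grad(y) = 6.508, v = y - alpha*grad = 1.156
  prox(v) = soft_thresh(1.156, 0.0403) = 1.1158
Iteration 3: beta = 0.5, y = 1.1158 + 0.5*(1.1158 - 1.4532) = 0.947
  grad(y) = 1.2585, v = y - alpha*grad = 0.9149
  prox(v) = soft_thresh(0.9149, 0.0403) = 0.8747
Iteration 4: beta = 0.6, y = 0.8747 + 0.6*(0.8747 - 1.1158) = 0.73
  grad(y) = -1.7801, v = y - alpha*grad = 0.7754
  prox(v) = soft_thresh(0.7754, 0.0403) = 0.7351
f(x_4) = 7*0.7351^2 - 12*0.7351 + 1.58*|0.7351| = -3.8771


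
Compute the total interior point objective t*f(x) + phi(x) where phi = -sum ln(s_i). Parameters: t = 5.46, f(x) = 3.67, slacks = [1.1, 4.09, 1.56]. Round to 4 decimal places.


Step 1: Compute log-barrier.
ln values: [0.0953, 1.4085, 0.4447]
phi = -(0.0953 + 1.4085 + 0.4447) = -1.9485
Step 2: Compute augmented objective.
t*f(x) = 5.46*3.67 = 20.0382
Total = 20.0382 - 1.9485 = 18.0897


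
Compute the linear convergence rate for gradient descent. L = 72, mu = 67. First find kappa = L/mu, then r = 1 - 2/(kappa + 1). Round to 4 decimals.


Step 1: Compute the condition number.
kappa = L/mu = 72/67 = 1.0746
Step 2: Compute the convergence rate.
r = 1 - 2/(kappa + 1) = 1 - 2*mu/(L + mu) = (L - mu)/(L + mu) = 5/139 = 0.036


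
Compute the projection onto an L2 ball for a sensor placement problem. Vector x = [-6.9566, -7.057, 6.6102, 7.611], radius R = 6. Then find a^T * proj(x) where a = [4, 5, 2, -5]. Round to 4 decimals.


Step 1: Compute ||x|| (intermediates to 6 decimals).
||x|| = sqrt((-6.9566)^2 + (-7.057)^2 + 6.6102^2 + 7.611^2) = 14.135685
Step 2: Project.
Since ||x|| > R, scale = R/||x|| = 6/14.135685 = 0.424458, proj(x) = scale * x
proj(x) = [-2.952785, -2.9954, 2.805752, 3.23055]
Step 3: Dot product.
a^T * proj(x) = 4*(-2.952785) + 5*(-2.9954) + 2*2.805752 - 5*3.23055 = -37.3294


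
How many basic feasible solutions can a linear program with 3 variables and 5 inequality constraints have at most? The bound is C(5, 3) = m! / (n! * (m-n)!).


Each vertex corresponds to some choice of n active constraints out of m, so the number of vertices is at most C(m, n) = m! / (n!(m-n)!).
m = 5, n = 3
Numerator: 5 * 4 * 3
Denominator: 3! = 6
C(5, 3) = 10


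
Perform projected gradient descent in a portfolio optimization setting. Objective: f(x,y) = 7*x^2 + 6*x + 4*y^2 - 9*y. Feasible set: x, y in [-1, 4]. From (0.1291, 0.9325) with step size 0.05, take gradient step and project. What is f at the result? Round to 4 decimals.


Step 1: Compute gradient at (0.1291, 0.9325).
grad_x = 2*7*0.1291 + 6 = 7.8074
grad_y = 2*4*0.9325 - 9 = -1.54
Step 2: Gradient step.
x_raw = 0.1291 - 0.05*7.8074 = -0.2613
y_raw = 0.9325 - 0.05*-1.54 = 1.0095
Step 3: Project onto [-1, 4].
x_proj = clip(-0.2613) = -0.2613
y_proj = clip(1.0095) = 1.0095
Step 4: Evaluate f.
f(-0.2613, 1.0095) = -6.0989


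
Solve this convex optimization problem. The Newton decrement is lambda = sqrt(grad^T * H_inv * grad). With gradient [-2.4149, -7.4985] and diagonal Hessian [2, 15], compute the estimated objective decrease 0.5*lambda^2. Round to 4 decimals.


Step 1: H is diagonal, so H^(-1) * g = [-1.2075, -0.4999].
Step 2: g^T H^(-1) g = sum_i g_i^2 / H_ii
  = (-2.4149)^2/2 + (-7.4985)^2/15
  = 2.9159 + 3.7485 = 6.6644
Step 3: Objective decrease = 0.5 * g^T H^(-1) g = 3.3322


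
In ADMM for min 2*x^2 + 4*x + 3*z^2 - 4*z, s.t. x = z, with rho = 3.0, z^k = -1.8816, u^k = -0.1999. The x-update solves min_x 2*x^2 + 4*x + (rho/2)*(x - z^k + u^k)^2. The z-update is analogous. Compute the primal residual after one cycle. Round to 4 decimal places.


ADMM iteration with rho = 3.0, z^k = -1.8816, u^k = -0.1999
Step 1: x-update.
Minimize 2*x^2 + 4*x + (3.0/2)*(x + 1.8816 - 0.1999)^2
FOC: (2*2 + 3.0)*x = -4 + 3.0*(-1.8816 + 0.1999)
x^{k+1} = -1.2922
Step 2: z-update.
Minimize 3*z^2 - 4*z + (3.0/2)*(-1.2922 - z - 0.1999)^2
FOC: (2*3 + 3.0)*z = 4 + 3.0*(-1.2922 - 0.1999)
z^{k+1} = -0.0529
Step 3: u-update.
u^{k+1} = -0.1999 - 1.2922 + 0.0529 = -1.4391
Step 4: Primal residual = |-1.2922 + 0.0529| = 1.2392


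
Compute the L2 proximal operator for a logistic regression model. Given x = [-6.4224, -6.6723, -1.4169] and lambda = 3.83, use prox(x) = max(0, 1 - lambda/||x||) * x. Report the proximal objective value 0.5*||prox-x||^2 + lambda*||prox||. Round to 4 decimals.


Step 1: Compute ||x||.
||x|| = 9.3688
Step 2: Compute scaling factor.
scale = max(0, 1 - 3.83/9.3688) = 0.5912
Step 3: prox(x) = [-3.7969, -3.9446, -0.8377]
||prox(x)|| = 5.5388
Step 4: Proximal objective.
0.5*||prox-x||^2 = 7.3345
lambda*||prox|| = 21.2136
Total = 28.5481


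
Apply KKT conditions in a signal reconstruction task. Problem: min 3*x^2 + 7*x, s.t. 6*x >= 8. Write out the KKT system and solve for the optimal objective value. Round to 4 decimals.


Step 1: Try lambda = 0 (constraint inactive).
x_unc = -7/(2*3) = -1.1667
Check: 6*-1.1667 = -7.0002 < 8 -- violated!
Step 2: Constraint must be active: 6*x = 8
x* = 8/6 = 4/3 = 1.3333 (rounded; the exact value 4/3 is used below)
lambda = (2*3*(4/3) + 7)/6 = 2.5
Step 3: Compute optimal value.
f(x*) = 3*(4/3)^2 + 7*(4/3) = 14.6667


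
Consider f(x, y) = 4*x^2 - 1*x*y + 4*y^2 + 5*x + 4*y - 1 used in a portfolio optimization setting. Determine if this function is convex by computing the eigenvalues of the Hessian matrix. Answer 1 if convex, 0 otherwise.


The Hessian of f(x,y) = 4*x^2 - 1*x*y + 4*y^2 + 5*x + 4*y - 1 is:
H = [[8, -1], [-1, 8]]
Trace = 8 + 8 = 16
Determinant = 8*8 - (-1)^2 = 63
Discriminant = (16)^2 - 4*63 = 4.0
Eigenvalues: lambda_1 = 7.0, lambda_2 = 9.0
The function is convex.

1
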